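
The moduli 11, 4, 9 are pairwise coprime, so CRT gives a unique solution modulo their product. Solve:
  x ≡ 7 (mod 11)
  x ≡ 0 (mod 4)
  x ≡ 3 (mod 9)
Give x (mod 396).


Moduli 11, 4, 9 are pairwise coprime; by CRT there is a unique solution modulo M = 11 · 4 · 9 = 396.
Solve pairwise, accumulating the modulus:
  Start with x ≡ 7 (mod 11).
  Combine with x ≡ 0 (mod 4): since gcd(11, 4) = 1, we get a unique residue mod 44.
    Write x = 7 + 11·t and substitute into x ≡ 0 (mod 4): 11·t ≡ 0 − 7 = -7 (mod 4).
    Reduce coefficients mod 4: 3·t ≡ 1 (mod 4).
    The inverse of 3 mod 4 is 3 (since 3·3 = 9 = 2·4 + 1), so t ≡ 3·1 = 3 ≡ 3 (mod 4).
    Then x = 7 + 11·3 = 40, valid modulo lcm(11, 4) = 44: x ≡ 40 (mod 44).
  Combine with x ≡ 3 (mod 9): since gcd(44, 9) = 1, we get a unique residue mod 396.
    Write x = 40 + 44·t and substitute into x ≡ 3 (mod 9): 44·t ≡ 3 − 40 = -37 (mod 9).
    Reduce coefficients mod 9: 8·t ≡ 8 (mod 9).
    The inverse of 8 mod 9 is 8 (since 8·8 = 64 = 7·9 + 1), so t ≡ 8·8 = 64 ≡ 1 (mod 9).
    Then x = 40 + 44·1 = 84, valid modulo lcm(44, 9) = 396: x ≡ 84 (mod 396).
Verify: 84 mod 11 = 7 ✓, 84 mod 4 = 0 ✓, 84 mod 9 = 3 ✓.

x ≡ 84 (mod 396).


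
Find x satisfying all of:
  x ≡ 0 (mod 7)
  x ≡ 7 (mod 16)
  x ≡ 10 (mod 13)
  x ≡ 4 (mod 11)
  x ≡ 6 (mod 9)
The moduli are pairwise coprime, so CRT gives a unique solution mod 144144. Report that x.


Product of moduli M = 7 · 16 · 13 · 11 · 9 = 144144.
Merge one congruence at a time:
  Start: x ≡ 0 (mod 7).
  Combine with x ≡ 7 (mod 16); new modulus lcm = 112.
    Write x = 0 + 7·t and substitute into x ≡ 7 (mod 16): 7·t ≡ 7 − 0 = 7 (mod 16).
    The inverse of 7 mod 16 is 7 (since 7·7 = 49 = 3·16 + 1), so t ≡ 7·7 = 49 ≡ 1 (mod 16).
    Then x = 0 + 7·1 = 7, valid modulo lcm(7, 16) = 112: x ≡ 7 (mod 112).
  Combine with x ≡ 10 (mod 13); new modulus lcm = 1456.
    Write x = 7 + 112·t and substitute into x ≡ 10 (mod 13): 112·t ≡ 10 − 7 = 3 (mod 13).
    Reduce coefficients mod 13: 8·t ≡ 3 (mod 13).
    The inverse of 8 mod 13 is 5 (since 8·5 = 40 = 3·13 + 1), so t ≡ 5·3 = 15 ≡ 2 (mod 13).
    Then x = 7 + 112·2 = 231, valid modulo lcm(112, 13) = 1456: x ≡ 231 (mod 1456).
  Combine with x ≡ 4 (mod 11); new modulus lcm = 16016.
    Write x = 231 + 1456·t and substitute into x ≡ 4 (mod 11): 1456·t ≡ 4 − 231 = -227 (mod 11).
    Reduce coefficients mod 11: 4·t ≡ 4 (mod 11).
    The inverse of 4 mod 11 is 3 (since 4·3 = 12 = 1·11 + 1), so t ≡ 3·4 = 12 ≡ 1 (mod 11).
    Then x = 231 + 1456·1 = 1687, valid modulo lcm(1456, 11) = 16016: x ≡ 1687 (mod 16016).
  Combine with x ≡ 6 (mod 9); new modulus lcm = 144144.
    Write x = 1687 + 16016·t and substitute into x ≡ 6 (mod 9): 16016·t ≡ 6 − 1687 = -1681 (mod 9).
    Reduce coefficients mod 9: 5·t ≡ 2 (mod 9).
    The inverse of 5 mod 9 is 2 (since 5·2 = 10 = 1·9 + 1), so t ≡ 2·2 = 4 ≡ 4 (mod 9).
    Then x = 1687 + 16016·4 = 65751, valid modulo lcm(16016, 9) = 144144: x ≡ 65751 (mod 144144).
Verify against each original: 65751 mod 7 = 0, 65751 mod 16 = 7, 65751 mod 13 = 10, 65751 mod 11 = 4, 65751 mod 9 = 6.

x ≡ 65751 (mod 144144).


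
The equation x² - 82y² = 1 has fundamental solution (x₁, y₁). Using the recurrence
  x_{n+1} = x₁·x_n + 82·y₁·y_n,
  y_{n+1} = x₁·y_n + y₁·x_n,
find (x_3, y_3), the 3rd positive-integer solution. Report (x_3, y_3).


Step 1: Find the fundamental solution (x₁, y₁) of x² - 82y² = 1.
  Expand √82 as a continued fraction. a₀ = ⌊√82⌋ = 9; iterate m_{k+1} = d_k·a_k − m_k, d_{k+1} = (82 − m_{k+1}²)/d_k, a_{k+1} = ⌊(a₀ + m_{k+1})/d_{k+1}⌋ (starting m₀ = 0, d₀ = 1), with convergents p_k = a_k·p_{k-1} + p_{k-2}, q_k = a_k·q_{k-1} + q_{k-2} (p₋₁ = 1, q₋₁ = 0):
  k = 0: a₀ = 9; p₀/q₀ = 9/1; p₀² − 82·q₀² = 81 − 82 = -1.
  k = 1: m = 9, d = 1, a = ⌊(9 + 9)/1⌋ = 18; p/q = (18·9 + 1)/(18·1 + 0) = 163/18; p² − 82·q² = 26569 − 26568 = 1.
  The first convergent with p² − 82·q² = 1 gives the fundamental solution (x₁, y₁) = (163, 18).
Step 2: Apply the recurrence (x_{n+1}, y_{n+1}) = (x₁x_n + 82y₁y_n, x₁y_n + y₁x_n) repeatedly.
  From (x_1, y_1) = (163, 18): x_2 = 163·163 + 82·18·18 = 53137; y_2 = 163·18 + 18·163 = 5868.
  From (x_2, y_2) = (53137, 5868): x_3 = 163·53137 + 82·18·5868 = 17322499; y_3 = 163·5868 + 18·53137 = 1912950.
Step 3: Verify x_3² - 82·y_3² = 300068971605001 - 300068971605000 = 1 (should be 1). ✓

(x_1, y_1) = (163, 18); (x_3, y_3) = (17322499, 1912950).


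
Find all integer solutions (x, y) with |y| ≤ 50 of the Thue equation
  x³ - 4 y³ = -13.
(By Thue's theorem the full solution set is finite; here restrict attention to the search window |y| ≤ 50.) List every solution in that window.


The equation is x³ - 4y³ = -13. For fixed y, x³ = 4·y³ − 13, so a solution requires the RHS to be a perfect cube.
Strategy: iterate y from -50 to 50, compute RHS = 4·y³ − 13, and check whether it is a (positive or negative) perfect cube.
Check small values of y:
  y = 0: RHS = -13 is not a perfect cube.
  y = 1: RHS = -9 is not a perfect cube.
  y = -1: RHS = -17 is not a perfect cube.
  y = 2: RHS = 19 is not a perfect cube.
  y = -2: RHS = -45 is not a perfect cube.
  y = 3: RHS = 95 is not a perfect cube.
  y = -3: RHS = -121 is not a perfect cube.
Continuing the search up to |y| = 50 finds no solutions either.
No (x, y) in the scanned range satisfies the equation.

No integer solutions with |y| ≤ 50.


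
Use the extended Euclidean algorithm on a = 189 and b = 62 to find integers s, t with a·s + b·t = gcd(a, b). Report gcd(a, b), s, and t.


Euclidean algorithm on (189, 62) — divide until remainder is 0:
  189 = 3 · 62 + 3
  62 = 20 · 3 + 2
  3 = 1 · 2 + 1
  2 = 2 · 1 + 0
gcd(189, 62) = 1.
Track Bezout coefficients alongside the remainders: start with r₀ = 189 = a·1 + b·0 (s = 1, t = 0) and r₁ = 62 = a·0 + b·1 (s = 0, t = 1); each new remainder r_{k+1} = r_{k-1} − q_k·r_k inherits s_{k+1} = s_{k-1} − q_k·s_k, t_{k+1} = t_{k-1} − q_k·t_k, so r_k = a·s_k + b·t_k at every step:
  q = 3: r = 3, s = 1 − 3·0 = 1, t = 0 − 3·1 = -3  (check: 189·1 + 62·(-3) = 3)
  q = 20: r = 2, s = 0 − 20·1 = -20, t = 1 − 20·(-3) = 61  (check: 189·(-20) + 62·61 = 2)
  q = 1: r = 1, s = 1 − 1·(-20) = 21, t = -3 − 1·61 = -64  (check: 189·21 + 62·(-64) = 1)
The row with r = 1 (the gcd) gives the Bezout coefficients s = 21, t = -64.
Result: 189 · (21) + 62 · (-64) = 1.

gcd(189, 62) = 1; s = 21, t = -64 (check: 189·21 + 62·(-64) = 1).


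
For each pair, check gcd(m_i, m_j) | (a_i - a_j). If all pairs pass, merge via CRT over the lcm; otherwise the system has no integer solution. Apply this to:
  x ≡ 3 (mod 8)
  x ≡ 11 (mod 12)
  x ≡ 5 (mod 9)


Moduli 8, 12, 9 are not pairwise coprime, so CRT works modulo lcm(m_i) when all pairwise compatibility conditions hold.
Pairwise compatibility: gcd(m_i, m_j) must divide a_i - a_j for every pair.
Merge one congruence at a time:
  Start: x ≡ 3 (mod 8).
  Combine with x ≡ 11 (mod 12): gcd(8, 12) = 4; 11 - 3 = 8, which IS divisible by 4, so compatible.
    Write x = 3 + 8·t and substitute into x ≡ 11 (mod 12): 8·t ≡ 11 − 3 = 8 (mod 12).
    Divide the congruence (and modulus) by g = 4: 2·t ≡ 2 (mod 3).
    The inverse of 2 mod 3 is 2 (since 2·2 = 4 = 1·3 + 1), so t ≡ 2·2 = 4 ≡ 1 (mod 3).
    Then x = 3 + 8·1 = 11, valid modulo lcm(8, 12) = 24: x ≡ 11 (mod 24).
  Combine with x ≡ 5 (mod 9): gcd(24, 9) = 3; 5 - 11 = -6, which IS divisible by 3, so compatible.
    Write x = 11 + 24·t and substitute into x ≡ 5 (mod 9): 24·t ≡ 5 − 11 = -6 (mod 9).
    Divide the congruence (and modulus) by g = 3: 8·t ≡ -2 (mod 3).
    Reduce coefficients mod 3: 2·t ≡ 1 (mod 3).
    The inverse of 2 mod 3 is 2 (since 2·2 = 4 = 1·3 + 1), so t ≡ 2·1 = 2 ≡ 2 (mod 3).
    Then x = 11 + 24·2 = 59, valid modulo lcm(24, 9) = 72: x ≡ 59 (mod 72).
Verify: 59 mod 8 = 3, 59 mod 12 = 11, 59 mod 9 = 5.

x ≡ 59 (mod 72).


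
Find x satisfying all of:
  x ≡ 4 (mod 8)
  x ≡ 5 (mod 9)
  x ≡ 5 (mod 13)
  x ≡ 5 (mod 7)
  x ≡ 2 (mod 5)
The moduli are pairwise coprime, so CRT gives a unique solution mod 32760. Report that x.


Product of moduli M = 8 · 9 · 13 · 7 · 5 = 32760.
Merge one congruence at a time:
  Start: x ≡ 4 (mod 8).
  Combine with x ≡ 5 (mod 9); new modulus lcm = 72.
    Write x = 4 + 8·t and substitute into x ≡ 5 (mod 9): 8·t ≡ 5 − 4 = 1 (mod 9).
    The inverse of 8 mod 9 is 8 (since 8·8 = 64 = 7·9 + 1), so t ≡ 8·1 = 8 ≡ 8 (mod 9).
    Then x = 4 + 8·8 = 68, valid modulo lcm(8, 9) = 72: x ≡ 68 (mod 72).
  Combine with x ≡ 5 (mod 13); new modulus lcm = 936.
    Write x = 68 + 72·t and substitute into x ≡ 5 (mod 13): 72·t ≡ 5 − 68 = -63 (mod 13).
    Reduce coefficients mod 13: 7·t ≡ 2 (mod 13).
    The inverse of 7 mod 13 is 2 (since 7·2 = 14 = 1·13 + 1), so t ≡ 2·2 = 4 ≡ 4 (mod 13).
    Then x = 68 + 72·4 = 356, valid modulo lcm(72, 13) = 936: x ≡ 356 (mod 936).
  Combine with x ≡ 5 (mod 7); new modulus lcm = 6552.
    Write x = 356 + 936·t and substitute into x ≡ 5 (mod 7): 936·t ≡ 5 − 356 = -351 (mod 7).
    Reduce coefficients mod 7: 5·t ≡ 6 (mod 7).
    The inverse of 5 mod 7 is 3 (since 5·3 = 15 = 2·7 + 1), so t ≡ 3·6 = 18 ≡ 4 (mod 7).
    Then x = 356 + 936·4 = 4100, valid modulo lcm(936, 7) = 6552: x ≡ 4100 (mod 6552).
  Combine with x ≡ 2 (mod 5); new modulus lcm = 32760.
    Write x = 4100 + 6552·t and substitute into x ≡ 2 (mod 5): 6552·t ≡ 2 − 4100 = -4098 (mod 5).
    Reduce coefficients mod 5: 2·t ≡ 2 (mod 5).
    The inverse of 2 mod 5 is 3 (since 2·3 = 6 = 1·5 + 1), so t ≡ 3·2 = 6 ≡ 1 (mod 5).
    Then x = 4100 + 6552·1 = 10652, valid modulo lcm(6552, 5) = 32760: x ≡ 10652 (mod 32760).
Verify against each original: 10652 mod 8 = 4, 10652 mod 9 = 5, 10652 mod 13 = 5, 10652 mod 7 = 5, 10652 mod 5 = 2.

x ≡ 10652 (mod 32760).


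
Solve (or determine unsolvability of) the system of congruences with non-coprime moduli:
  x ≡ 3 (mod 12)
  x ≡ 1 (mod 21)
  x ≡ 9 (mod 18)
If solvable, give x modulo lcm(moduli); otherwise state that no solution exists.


Moduli 12, 21, 18 are not pairwise coprime, so CRT works modulo lcm(m_i) when all pairwise compatibility conditions hold.
Pairwise compatibility: gcd(m_i, m_j) must divide a_i - a_j for every pair.
Merge one congruence at a time:
  Start: x ≡ 3 (mod 12).
  Combine with x ≡ 1 (mod 21): gcd(12, 21) = 3, and 1 - 3 = -2 is NOT divisible by 3.
    ⇒ system is inconsistent (no integer solution).

No solution (the system is inconsistent).


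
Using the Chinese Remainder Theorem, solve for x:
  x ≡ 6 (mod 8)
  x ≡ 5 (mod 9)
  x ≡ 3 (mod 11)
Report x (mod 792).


Moduli 8, 9, 11 are pairwise coprime; by CRT there is a unique solution modulo M = 8 · 9 · 11 = 792.
Solve pairwise, accumulating the modulus:
  Start with x ≡ 6 (mod 8).
  Combine with x ≡ 5 (mod 9): since gcd(8, 9) = 1, we get a unique residue mod 72.
    Write x = 6 + 8·t and substitute into x ≡ 5 (mod 9): 8·t ≡ 5 − 6 = -1 (mod 9).
    Reduce coefficients mod 9: 8·t ≡ 8 (mod 9).
    The inverse of 8 mod 9 is 8 (since 8·8 = 64 = 7·9 + 1), so t ≡ 8·8 = 64 ≡ 1 (mod 9).
    Then x = 6 + 8·1 = 14, valid modulo lcm(8, 9) = 72: x ≡ 14 (mod 72).
  Combine with x ≡ 3 (mod 11): since gcd(72, 11) = 1, we get a unique residue mod 792.
    Write x = 14 + 72·t and substitute into x ≡ 3 (mod 11): 72·t ≡ 3 − 14 = -11 (mod 11).
    Reduce coefficients mod 11: 6·t ≡ 0 (mod 11).
    The inverse of 6 mod 11 is 2 (since 6·2 = 12 = 1·11 + 1), so t ≡ 2·0 = 0 ≡ 0 (mod 11).
    Then x = 14 + 72·0 = 14, valid modulo lcm(72, 11) = 792: x ≡ 14 (mod 792).
Verify: 14 mod 8 = 6 ✓, 14 mod 9 = 5 ✓, 14 mod 11 = 3 ✓.

x ≡ 14 (mod 792).


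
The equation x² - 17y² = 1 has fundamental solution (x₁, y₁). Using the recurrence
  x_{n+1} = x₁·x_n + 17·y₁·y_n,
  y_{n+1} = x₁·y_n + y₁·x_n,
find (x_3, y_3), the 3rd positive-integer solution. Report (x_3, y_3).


Step 1: Find the fundamental solution (x₁, y₁) of x² - 17y² = 1.
  Expand √17 as a continued fraction. a₀ = ⌊√17⌋ = 4; iterate m_{k+1} = d_k·a_k − m_k, d_{k+1} = (17 − m_{k+1}²)/d_k, a_{k+1} = ⌊(a₀ + m_{k+1})/d_{k+1}⌋ (starting m₀ = 0, d₀ = 1), with convergents p_k = a_k·p_{k-1} + p_{k-2}, q_k = a_k·q_{k-1} + q_{k-2} (p₋₁ = 1, q₋₁ = 0):
  k = 0: a₀ = 4; p₀/q₀ = 4/1; p₀² − 17·q₀² = 16 − 17 = -1.
  k = 1: m = 4, d = 1, a = ⌊(4 + 4)/1⌋ = 8; p/q = (8·4 + 1)/(8·1 + 0) = 33/8; p² − 17·q² = 1089 − 1088 = 1.
  The first convergent with p² − 17·q² = 1 gives the fundamental solution (x₁, y₁) = (33, 8).
Step 2: Apply the recurrence (x_{n+1}, y_{n+1}) = (x₁x_n + 17y₁y_n, x₁y_n + y₁x_n) repeatedly.
  From (x_1, y_1) = (33, 8): x_2 = 33·33 + 17·8·8 = 2177; y_2 = 33·8 + 8·33 = 528.
  From (x_2, y_2) = (2177, 528): x_3 = 33·2177 + 17·8·528 = 143649; y_3 = 33·528 + 8·2177 = 34840.
Step 3: Verify x_3² - 17·y_3² = 20635035201 - 20635035200 = 1 (should be 1). ✓

(x_1, y_1) = (33, 8); (x_3, y_3) = (143649, 34840).


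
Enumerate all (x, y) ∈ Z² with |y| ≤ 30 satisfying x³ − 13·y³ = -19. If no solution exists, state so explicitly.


The equation is x³ - 13y³ = -19. For fixed y, x³ = 13·y³ − 19, so a solution requires the RHS to be a perfect cube.
Strategy: iterate y from -30 to 30, compute RHS = 13·y³ − 19, and check whether it is a (positive or negative) perfect cube.
Check small values of y:
  y = 0: RHS = -19 is not a perfect cube.
  y = 1: RHS = -6 is not a perfect cube.
  y = -1: RHS = -32 is not a perfect cube.
  y = 2: RHS = 85 is not a perfect cube.
  y = -2: RHS = -123 is not a perfect cube.
  y = 3: RHS = 332 is not a perfect cube.
  y = -3: RHS = -370 is not a perfect cube.
Continuing the search up to |y| = 30 finds no solutions either.
No (x, y) in the scanned range satisfies the equation.

No integer solutions with |y| ≤ 30.


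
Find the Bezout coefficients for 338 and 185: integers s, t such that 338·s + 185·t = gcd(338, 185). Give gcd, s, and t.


Euclidean algorithm on (338, 185) — divide until remainder is 0:
  338 = 1 · 185 + 153
  185 = 1 · 153 + 32
  153 = 4 · 32 + 25
  32 = 1 · 25 + 7
  25 = 3 · 7 + 4
  7 = 1 · 4 + 3
  4 = 1 · 3 + 1
  3 = 3 · 1 + 0
gcd(338, 185) = 1.
Track Bezout coefficients alongside the remainders: start with r₀ = 338 = a·1 + b·0 (s = 1, t = 0) and r₁ = 185 = a·0 + b·1 (s = 0, t = 1); each new remainder r_{k+1} = r_{k-1} − q_k·r_k inherits s_{k+1} = s_{k-1} − q_k·s_k, t_{k+1} = t_{k-1} − q_k·t_k, so r_k = a·s_k + b·t_k at every step:
  q = 1: r = 153, s = 1 − 1·0 = 1, t = 0 − 1·1 = -1  (check: 338·1 + 185·(-1) = 153)
  q = 1: r = 32, s = 0 − 1·1 = -1, t = 1 − 1·(-1) = 2  (check: 338·(-1) + 185·2 = 32)
  q = 4: r = 25, s = 1 − 4·(-1) = 5, t = -1 − 4·2 = -9  (check: 338·5 + 185·(-9) = 25)
  q = 1: r = 7, s = -1 − 1·5 = -6, t = 2 − 1·(-9) = 11  (check: 338·(-6) + 185·11 = 7)
  q = 3: r = 4, s = 5 − 3·(-6) = 23, t = -9 − 3·11 = -42  (check: 338·23 + 185·(-42) = 4)
  q = 1: r = 3, s = -6 − 1·23 = -29, t = 11 − 1·(-42) = 53  (check: 338·(-29) + 185·53 = 3)
  q = 1: r = 1, s = 23 − 1·(-29) = 52, t = -42 − 1·53 = -95  (check: 338·52 + 185·(-95) = 1)
The row with r = 1 (the gcd) gives the Bezout coefficients s = 52, t = -95.
Result: 338 · (52) + 185 · (-95) = 1.

gcd(338, 185) = 1; s = 52, t = -95 (check: 338·52 + 185·(-95) = 1).


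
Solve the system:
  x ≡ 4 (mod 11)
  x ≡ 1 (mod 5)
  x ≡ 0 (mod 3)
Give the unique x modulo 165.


Moduli 11, 5, 3 are pairwise coprime; by CRT there is a unique solution modulo M = 11 · 5 · 3 = 165.
Solve pairwise, accumulating the modulus:
  Start with x ≡ 4 (mod 11).
  Combine with x ≡ 1 (mod 5): since gcd(11, 5) = 1, we get a unique residue mod 55.
    Write x = 4 + 11·t and substitute into x ≡ 1 (mod 5): 11·t ≡ 1 − 4 = -3 (mod 5).
    Reduce coefficients mod 5: 1·t ≡ 2 (mod 5).
    So t ≡ 2 (mod 5).
    Then x = 4 + 11·2 = 26, valid modulo lcm(11, 5) = 55: x ≡ 26 (mod 55).
  Combine with x ≡ 0 (mod 3): since gcd(55, 3) = 1, we get a unique residue mod 165.
    Write x = 26 + 55·t and substitute into x ≡ 0 (mod 3): 55·t ≡ 0 − 26 = -26 (mod 3).
    Reduce coefficients mod 3: 1·t ≡ 1 (mod 3).
    So t ≡ 1 (mod 3).
    Then x = 26 + 55·1 = 81, valid modulo lcm(55, 3) = 165: x ≡ 81 (mod 165).
Verify: 81 mod 11 = 4 ✓, 81 mod 5 = 1 ✓, 81 mod 3 = 0 ✓.

x ≡ 81 (mod 165).


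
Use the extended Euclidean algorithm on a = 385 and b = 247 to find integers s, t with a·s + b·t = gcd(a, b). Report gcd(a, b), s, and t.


Euclidean algorithm on (385, 247) — divide until remainder is 0:
  385 = 1 · 247 + 138
  247 = 1 · 138 + 109
  138 = 1 · 109 + 29
  109 = 3 · 29 + 22
  29 = 1 · 22 + 7
  22 = 3 · 7 + 1
  7 = 7 · 1 + 0
gcd(385, 247) = 1.
Track Bezout coefficients alongside the remainders: start with r₀ = 385 = a·1 + b·0 (s = 1, t = 0) and r₁ = 247 = a·0 + b·1 (s = 0, t = 1); each new remainder r_{k+1} = r_{k-1} − q_k·r_k inherits s_{k+1} = s_{k-1} − q_k·s_k, t_{k+1} = t_{k-1} − q_k·t_k, so r_k = a·s_k + b·t_k at every step:
  q = 1: r = 138, s = 1 − 1·0 = 1, t = 0 − 1·1 = -1  (check: 385·1 + 247·(-1) = 138)
  q = 1: r = 109, s = 0 − 1·1 = -1, t = 1 − 1·(-1) = 2  (check: 385·(-1) + 247·2 = 109)
  q = 1: r = 29, s = 1 − 1·(-1) = 2, t = -1 − 1·2 = -3  (check: 385·2 + 247·(-3) = 29)
  q = 3: r = 22, s = -1 − 3·2 = -7, t = 2 − 3·(-3) = 11  (check: 385·(-7) + 247·11 = 22)
  q = 1: r = 7, s = 2 − 1·(-7) = 9, t = -3 − 1·11 = -14  (check: 385·9 + 247·(-14) = 7)
  q = 3: r = 1, s = -7 − 3·9 = -34, t = 11 − 3·(-14) = 53  (check: 385·(-34) + 247·53 = 1)
The row with r = 1 (the gcd) gives the Bezout coefficients s = -34, t = 53.
Result: 385 · (-34) + 247 · (53) = 1.

gcd(385, 247) = 1; s = -34, t = 53 (check: 385·(-34) + 247·53 = 1).


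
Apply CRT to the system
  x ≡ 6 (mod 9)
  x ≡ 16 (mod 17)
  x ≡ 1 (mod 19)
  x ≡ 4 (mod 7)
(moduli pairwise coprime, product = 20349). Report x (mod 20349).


Product of moduli M = 9 · 17 · 19 · 7 = 20349.
Merge one congruence at a time:
  Start: x ≡ 6 (mod 9).
  Combine with x ≡ 16 (mod 17); new modulus lcm = 153.
    Write x = 6 + 9·t and substitute into x ≡ 16 (mod 17): 9·t ≡ 16 − 6 = 10 (mod 17).
    The inverse of 9 mod 17 is 2 (since 9·2 = 18 = 1·17 + 1), so t ≡ 2·10 = 20 ≡ 3 (mod 17).
    Then x = 6 + 9·3 = 33, valid modulo lcm(9, 17) = 153: x ≡ 33 (mod 153).
  Combine with x ≡ 1 (mod 19); new modulus lcm = 2907.
    Write x = 33 + 153·t and substitute into x ≡ 1 (mod 19): 153·t ≡ 1 − 33 = -32 (mod 19).
    Reduce coefficients mod 19: 1·t ≡ 6 (mod 19).
    So t ≡ 6 (mod 19).
    Then x = 33 + 153·6 = 951, valid modulo lcm(153, 19) = 2907: x ≡ 951 (mod 2907).
  Combine with x ≡ 4 (mod 7); new modulus lcm = 20349.
    Write x = 951 + 2907·t and substitute into x ≡ 4 (mod 7): 2907·t ≡ 4 − 951 = -947 (mod 7).
    Reduce coefficients mod 7: 2·t ≡ 5 (mod 7).
    The inverse of 2 mod 7 is 4 (since 2·4 = 8 = 1·7 + 1), so t ≡ 4·5 = 20 ≡ 6 (mod 7).
    Then x = 951 + 2907·6 = 18393, valid modulo lcm(2907, 7) = 20349: x ≡ 18393 (mod 20349).
Verify against each original: 18393 mod 9 = 6, 18393 mod 17 = 16, 18393 mod 19 = 1, 18393 mod 7 = 4.

x ≡ 18393 (mod 20349).


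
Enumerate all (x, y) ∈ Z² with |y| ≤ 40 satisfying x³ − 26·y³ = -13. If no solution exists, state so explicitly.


The equation is x³ - 26y³ = -13. For fixed y, x³ = 26·y³ − 13, so a solution requires the RHS to be a perfect cube.
Strategy: iterate y from -40 to 40, compute RHS = 26·y³ − 13, and check whether it is a (positive or negative) perfect cube.
Check small values of y:
  y = 0: RHS = -13 is not a perfect cube.
  y = 1: RHS = 13 is not a perfect cube.
  y = -1: RHS = -39 is not a perfect cube.
  y = 2: RHS = 195 is not a perfect cube.
  y = -2: RHS = -221 is not a perfect cube.
  y = 3: RHS = 689 is not a perfect cube.
  y = -3: RHS = -715 is not a perfect cube.
Continuing the search up to |y| = 40 finds no solutions either.
No (x, y) in the scanned range satisfies the equation.

No integer solutions with |y| ≤ 40.


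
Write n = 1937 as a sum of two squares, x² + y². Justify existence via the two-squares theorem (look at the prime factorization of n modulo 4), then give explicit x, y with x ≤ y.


Step 1: Factor n = 1937 = 13 · 149.
Step 2: Check the mod-4 condition on each prime factor: 13 ≡ 1 (mod 4), exponent 1; 149 ≡ 1 (mod 4), exponent 1.
All primes ≡ 3 (mod 4) appear to even exponent (or don't appear), so by the two-squares theorem n IS expressible as a sum of two squares.
Step 3: Build a representation. Here n = 13 · 149 is a product of primes ≡ 1 (mod 4). Each prime p ≡ 1 (mod 4) is itself a sum of two squares; find a² by testing p − a² for a perfect square:
  13: 13 − 1² = 12, 13 − 2² = 9 = 3² ⇒ 13 = 2² + 3².
  149: 149 − 1² = 148, 149 − 2² = 145, 149 − 3² = 140, 149 − 4² = 133, 149 − 5² = 124, 149 − 6² = 113, 149 − 7² = 100 = 10² ⇒ 149 = 7² + 10².
  Combine using the Brahmagupta–Fibonacci identity (a² + b²)(c² + d²) = (ac − bd)² + (ad + bc)² = (ac + bd)² + (ad − bc)²:
  13 · 149 = 1937: from (2² + 3²)(7² + 10²), take (2·7 − 3·10, 2·10 + 3·7) = (14 − 30, 20 + 21) = (-16, 41); dropping signs (only squares matter) gives (16, 41); check 16² + 41² = 256 + 1681 = 1937 ✓.
Step 4: Order so x ≤ y and verify: 16² + 41² = 256 + 1681 = 1937 = n. ✓

n = 1937 = 16² + 41² (one valid representation with x ≤ y).


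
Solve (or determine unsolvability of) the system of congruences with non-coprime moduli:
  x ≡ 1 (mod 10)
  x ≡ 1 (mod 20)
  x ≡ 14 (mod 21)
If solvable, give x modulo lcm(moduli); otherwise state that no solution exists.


Moduli 10, 20, 21 are not pairwise coprime, so CRT works modulo lcm(m_i) when all pairwise compatibility conditions hold.
Pairwise compatibility: gcd(m_i, m_j) must divide a_i - a_j for every pair.
Merge one congruence at a time:
  Start: x ≡ 1 (mod 10).
  Combine with x ≡ 1 (mod 20): gcd(10, 20) = 10; 1 - 1 = 0, which IS divisible by 10, so compatible.
    Write x = 1 + 10·t and substitute into x ≡ 1 (mod 20): 10·t ≡ 1 − 1 = 0 (mod 20).
    Divide the congruence (and modulus) by g = 10: 1·t ≡ 0 (mod 2).
    So t ≡ 0 (mod 2).
    Then x = 1 + 10·0 = 1, valid modulo lcm(10, 20) = 20: x ≡ 1 (mod 20).
  Combine with x ≡ 14 (mod 21): gcd(20, 21) = 1; 14 - 1 = 13, which IS divisible by 1, so compatible.
    Write x = 1 + 20·t and substitute into x ≡ 14 (mod 21): 20·t ≡ 14 − 1 = 13 (mod 21).
    The inverse of 20 mod 21 is 20 (since 20·20 = 400 = 19·21 + 1), so t ≡ 20·13 = 260 ≡ 8 (mod 21).
    Then x = 1 + 20·8 = 161, valid modulo lcm(20, 21) = 420: x ≡ 161 (mod 420).
Verify: 161 mod 10 = 1, 161 mod 20 = 1, 161 mod 21 = 14.

x ≡ 161 (mod 420).


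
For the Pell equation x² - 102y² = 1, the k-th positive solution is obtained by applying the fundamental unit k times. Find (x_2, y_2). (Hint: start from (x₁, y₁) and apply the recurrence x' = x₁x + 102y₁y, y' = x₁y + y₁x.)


Step 1: Find the fundamental solution (x₁, y₁) of x² - 102y² = 1.
  Expand √102 as a continued fraction. a₀ = ⌊√102⌋ = 10; iterate m_{k+1} = d_k·a_k − m_k, d_{k+1} = (102 − m_{k+1}²)/d_k, a_{k+1} = ⌊(a₀ + m_{k+1})/d_{k+1}⌋ (starting m₀ = 0, d₀ = 1), with convergents p_k = a_k·p_{k-1} + p_{k-2}, q_k = a_k·q_{k-1} + q_{k-2} (p₋₁ = 1, q₋₁ = 0):
  k = 0: a₀ = 10; p₀/q₀ = 10/1; p₀² − 102·q₀² = 100 − 102 = -2.
  k = 1: m = 10, d = 2, a = ⌊(10 + 10)/2⌋ = 10; p/q = (10·10 + 1)/(10·1 + 0) = 101/10; p² − 102·q² = 10201 − 10200 = 1.
  The first convergent with p² − 102·q² = 1 gives the fundamental solution (x₁, y₁) = (101, 10).
Step 2: Apply the recurrence (x_{n+1}, y_{n+1}) = (x₁x_n + 102y₁y_n, x₁y_n + y₁x_n) repeatedly.
  From (x_1, y_1) = (101, 10): x_2 = 101·101 + 102·10·10 = 20401; y_2 = 101·10 + 10·101 = 2020.
Step 3: Verify x_2² - 102·y_2² = 416200801 - 416200800 = 1 (should be 1). ✓

(x_1, y_1) = (101, 10); (x_2, y_2) = (20401, 2020).


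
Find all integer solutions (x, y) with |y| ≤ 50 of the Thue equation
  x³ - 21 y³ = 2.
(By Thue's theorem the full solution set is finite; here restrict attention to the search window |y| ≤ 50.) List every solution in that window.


The equation is x³ - 21y³ = 2. For fixed y, x³ = 21·y³ + 2, so a solution requires the RHS to be a perfect cube.
Strategy: iterate y from -50 to 50, compute RHS = 21·y³ + 2, and check whether it is a (positive or negative) perfect cube.
Check small values of y:
  y = 0: RHS = 2 is not a perfect cube.
  y = 1: RHS = 23 is not a perfect cube.
  y = -1: RHS = -19 is not a perfect cube.
  y = 2: RHS = 170 is not a perfect cube.
  y = -2: RHS = -166 is not a perfect cube.
  y = 3: RHS = 569 is not a perfect cube.
  y = -3: RHS = -565 is not a perfect cube.
Continuing the search up to |y| = 50 finds no solutions either.
No (x, y) in the scanned range satisfies the equation.

No integer solutions with |y| ≤ 50.


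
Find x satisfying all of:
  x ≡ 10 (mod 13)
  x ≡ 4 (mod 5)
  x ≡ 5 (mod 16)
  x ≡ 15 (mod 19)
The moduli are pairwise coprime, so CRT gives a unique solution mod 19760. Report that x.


Product of moduli M = 13 · 5 · 16 · 19 = 19760.
Merge one congruence at a time:
  Start: x ≡ 10 (mod 13).
  Combine with x ≡ 4 (mod 5); new modulus lcm = 65.
    Write x = 10 + 13·t and substitute into x ≡ 4 (mod 5): 13·t ≡ 4 − 10 = -6 (mod 5).
    Reduce coefficients mod 5: 3·t ≡ 4 (mod 5).
    The inverse of 3 mod 5 is 2 (since 3·2 = 6 = 1·5 + 1), so t ≡ 2·4 = 8 ≡ 3 (mod 5).
    Then x = 10 + 13·3 = 49, valid modulo lcm(13, 5) = 65: x ≡ 49 (mod 65).
  Combine with x ≡ 5 (mod 16); new modulus lcm = 1040.
    Write x = 49 + 65·t and substitute into x ≡ 5 (mod 16): 65·t ≡ 5 − 49 = -44 (mod 16).
    Reduce coefficients mod 16: 1·t ≡ 4 (mod 16).
    So t ≡ 4 (mod 16).
    Then x = 49 + 65·4 = 309, valid modulo lcm(65, 16) = 1040: x ≡ 309 (mod 1040).
  Combine with x ≡ 15 (mod 19); new modulus lcm = 19760.
    Write x = 309 + 1040·t and substitute into x ≡ 15 (mod 19): 1040·t ≡ 15 − 309 = -294 (mod 19).
    Reduce coefficients mod 19: 14·t ≡ 10 (mod 19).
    The inverse of 14 mod 19 is 15 (since 14·15 = 210 = 11·19 + 1), so t ≡ 15·10 = 150 ≡ 17 (mod 19).
    Then x = 309 + 1040·17 = 17989, valid modulo lcm(1040, 19) = 19760: x ≡ 17989 (mod 19760).
Verify against each original: 17989 mod 13 = 10, 17989 mod 5 = 4, 17989 mod 16 = 5, 17989 mod 19 = 15.

x ≡ 17989 (mod 19760).


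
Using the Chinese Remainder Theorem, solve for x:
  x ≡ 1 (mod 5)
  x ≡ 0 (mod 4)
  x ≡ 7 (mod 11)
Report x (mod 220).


Moduli 5, 4, 11 are pairwise coprime; by CRT there is a unique solution modulo M = 5 · 4 · 11 = 220.
Solve pairwise, accumulating the modulus:
  Start with x ≡ 1 (mod 5).
  Combine with x ≡ 0 (mod 4): since gcd(5, 4) = 1, we get a unique residue mod 20.
    Write x = 1 + 5·t and substitute into x ≡ 0 (mod 4): 5·t ≡ 0 − 1 = -1 (mod 4).
    Reduce coefficients mod 4: 1·t ≡ 3 (mod 4).
    So t ≡ 3 (mod 4).
    Then x = 1 + 5·3 = 16, valid modulo lcm(5, 4) = 20: x ≡ 16 (mod 20).
  Combine with x ≡ 7 (mod 11): since gcd(20, 11) = 1, we get a unique residue mod 220.
    Write x = 16 + 20·t and substitute into x ≡ 7 (mod 11): 20·t ≡ 7 − 16 = -9 (mod 11).
    Reduce coefficients mod 11: 9·t ≡ 2 (mod 11).
    The inverse of 9 mod 11 is 5 (since 9·5 = 45 = 4·11 + 1), so t ≡ 5·2 = 10 ≡ 10 (mod 11).
    Then x = 16 + 20·10 = 216, valid modulo lcm(20, 11) = 220: x ≡ 216 (mod 220).
Verify: 216 mod 5 = 1 ✓, 216 mod 4 = 0 ✓, 216 mod 11 = 7 ✓.

x ≡ 216 (mod 220).


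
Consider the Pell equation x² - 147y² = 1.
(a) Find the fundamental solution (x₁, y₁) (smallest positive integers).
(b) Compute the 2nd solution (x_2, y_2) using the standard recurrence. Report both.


Step 1: Find the fundamental solution (x₁, y₁) of x² - 147y² = 1.
  Expand √147 as a continued fraction. a₀ = ⌊√147⌋ = 12; iterate m_{k+1} = d_k·a_k − m_k, d_{k+1} = (147 − m_{k+1}²)/d_k, a_{k+1} = ⌊(a₀ + m_{k+1})/d_{k+1}⌋ (starting m₀ = 0, d₀ = 1), with convergents p_k = a_k·p_{k-1} + p_{k-2}, q_k = a_k·q_{k-1} + q_{k-2} (p₋₁ = 1, q₋₁ = 0):
  k = 0: a₀ = 12; p₀/q₀ = 12/1; p₀² − 147·q₀² = 144 − 147 = -3.
  k = 1: m = 12, d = 3, a = ⌊(12 + 12)/3⌋ = 8; p/q = (8·12 + 1)/(8·1 + 0) = 97/8; p² − 147·q² = 9409 − 9408 = 1.
  The first convergent with p² − 147·q² = 1 gives the fundamental solution (x₁, y₁) = (97, 8).
Step 2: Apply the recurrence (x_{n+1}, y_{n+1}) = (x₁x_n + 147y₁y_n, x₁y_n + y₁x_n) repeatedly.
  From (x_1, y_1) = (97, 8): x_2 = 97·97 + 147·8·8 = 18817; y_2 = 97·8 + 8·97 = 1552.
Step 3: Verify x_2² - 147·y_2² = 354079489 - 354079488 = 1 (should be 1). ✓

(x_1, y_1) = (97, 8); (x_2, y_2) = (18817, 1552).


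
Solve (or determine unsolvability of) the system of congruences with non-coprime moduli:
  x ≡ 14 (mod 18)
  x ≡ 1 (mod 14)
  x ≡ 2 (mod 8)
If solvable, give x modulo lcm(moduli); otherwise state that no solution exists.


Moduli 18, 14, 8 are not pairwise coprime, so CRT works modulo lcm(m_i) when all pairwise compatibility conditions hold.
Pairwise compatibility: gcd(m_i, m_j) must divide a_i - a_j for every pair.
Merge one congruence at a time:
  Start: x ≡ 14 (mod 18).
  Combine with x ≡ 1 (mod 14): gcd(18, 14) = 2, and 1 - 14 = -13 is NOT divisible by 2.
    ⇒ system is inconsistent (no integer solution).

No solution (the system is inconsistent).


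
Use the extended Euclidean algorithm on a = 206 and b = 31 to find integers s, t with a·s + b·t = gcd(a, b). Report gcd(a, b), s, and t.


Euclidean algorithm on (206, 31) — divide until remainder is 0:
  206 = 6 · 31 + 20
  31 = 1 · 20 + 11
  20 = 1 · 11 + 9
  11 = 1 · 9 + 2
  9 = 4 · 2 + 1
  2 = 2 · 1 + 0
gcd(206, 31) = 1.
Track Bezout coefficients alongside the remainders: start with r₀ = 206 = a·1 + b·0 (s = 1, t = 0) and r₁ = 31 = a·0 + b·1 (s = 0, t = 1); each new remainder r_{k+1} = r_{k-1} − q_k·r_k inherits s_{k+1} = s_{k-1} − q_k·s_k, t_{k+1} = t_{k-1} − q_k·t_k, so r_k = a·s_k + b·t_k at every step:
  q = 6: r = 20, s = 1 − 6·0 = 1, t = 0 − 6·1 = -6  (check: 206·1 + 31·(-6) = 20)
  q = 1: r = 11, s = 0 − 1·1 = -1, t = 1 − 1·(-6) = 7  (check: 206·(-1) + 31·7 = 11)
  q = 1: r = 9, s = 1 − 1·(-1) = 2, t = -6 − 1·7 = -13  (check: 206·2 + 31·(-13) = 9)
  q = 1: r = 2, s = -1 − 1·2 = -3, t = 7 − 1·(-13) = 20  (check: 206·(-3) + 31·20 = 2)
  q = 4: r = 1, s = 2 − 4·(-3) = 14, t = -13 − 4·20 = -93  (check: 206·14 + 31·(-93) = 1)
The row with r = 1 (the gcd) gives the Bezout coefficients s = 14, t = -93.
Result: 206 · (14) + 31 · (-93) = 1.

gcd(206, 31) = 1; s = 14, t = -93 (check: 206·14 + 31·(-93) = 1).


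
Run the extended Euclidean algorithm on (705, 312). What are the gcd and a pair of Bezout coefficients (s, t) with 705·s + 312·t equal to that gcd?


Euclidean algorithm on (705, 312) — divide until remainder is 0:
  705 = 2 · 312 + 81
  312 = 3 · 81 + 69
  81 = 1 · 69 + 12
  69 = 5 · 12 + 9
  12 = 1 · 9 + 3
  9 = 3 · 3 + 0
gcd(705, 312) = 3.
Track Bezout coefficients alongside the remainders: start with r₀ = 705 = a·1 + b·0 (s = 1, t = 0) and r₁ = 312 = a·0 + b·1 (s = 0, t = 1); each new remainder r_{k+1} = r_{k-1} − q_k·r_k inherits s_{k+1} = s_{k-1} − q_k·s_k, t_{k+1} = t_{k-1} − q_k·t_k, so r_k = a·s_k + b·t_k at every step:
  q = 2: r = 81, s = 1 − 2·0 = 1, t = 0 − 2·1 = -2  (check: 705·1 + 312·(-2) = 81)
  q = 3: r = 69, s = 0 − 3·1 = -3, t = 1 − 3·(-2) = 7  (check: 705·(-3) + 312·7 = 69)
  q = 1: r = 12, s = 1 − 1·(-3) = 4, t = -2 − 1·7 = -9  (check: 705·4 + 312·(-9) = 12)
  q = 5: r = 9, s = -3 − 5·4 = -23, t = 7 − 5·(-9) = 52  (check: 705·(-23) + 312·52 = 9)
  q = 1: r = 3, s = 4 − 1·(-23) = 27, t = -9 − 1·52 = -61  (check: 705·27 + 312·(-61) = 3)
The row with r = 3 (the gcd) gives the Bezout coefficients s = 27, t = -61.
Result: 705 · (27) + 312 · (-61) = 3.

gcd(705, 312) = 3; s = 27, t = -61 (check: 705·27 + 312·(-61) = 3).


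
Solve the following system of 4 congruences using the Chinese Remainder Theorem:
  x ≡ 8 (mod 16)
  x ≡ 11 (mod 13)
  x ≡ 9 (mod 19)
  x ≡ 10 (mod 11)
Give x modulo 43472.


Product of moduli M = 16 · 13 · 19 · 11 = 43472.
Merge one congruence at a time:
  Start: x ≡ 8 (mod 16).
  Combine with x ≡ 11 (mod 13); new modulus lcm = 208.
    Write x = 8 + 16·t and substitute into x ≡ 11 (mod 13): 16·t ≡ 11 − 8 = 3 (mod 13).
    Reduce coefficients mod 13: 3·t ≡ 3 (mod 13).
    The inverse of 3 mod 13 is 9 (since 3·9 = 27 = 2·13 + 1), so t ≡ 9·3 = 27 ≡ 1 (mod 13).
    Then x = 8 + 16·1 = 24, valid modulo lcm(16, 13) = 208: x ≡ 24 (mod 208).
  Combine with x ≡ 9 (mod 19); new modulus lcm = 3952.
    Write x = 24 + 208·t and substitute into x ≡ 9 (mod 19): 208·t ≡ 9 − 24 = -15 (mod 19).
    Reduce coefficients mod 19: 18·t ≡ 4 (mod 19).
    The inverse of 18 mod 19 is 18 (since 18·18 = 324 = 17·19 + 1), so t ≡ 18·4 = 72 ≡ 15 (mod 19).
    Then x = 24 + 208·15 = 3144, valid modulo lcm(208, 19) = 3952: x ≡ 3144 (mod 3952).
  Combine with x ≡ 10 (mod 11); new modulus lcm = 43472.
    Write x = 3144 + 3952·t and substitute into x ≡ 10 (mod 11): 3952·t ≡ 10 − 3144 = -3134 (mod 11).
    Reduce coefficients mod 11: 3·t ≡ 1 (mod 11).
    The inverse of 3 mod 11 is 4 (since 3·4 = 12 = 1·11 + 1), so t ≡ 4·1 = 4 ≡ 4 (mod 11).
    Then x = 3144 + 3952·4 = 18952, valid modulo lcm(3952, 11) = 43472: x ≡ 18952 (mod 43472).
Verify against each original: 18952 mod 16 = 8, 18952 mod 13 = 11, 18952 mod 19 = 9, 18952 mod 11 = 10.

x ≡ 18952 (mod 43472).


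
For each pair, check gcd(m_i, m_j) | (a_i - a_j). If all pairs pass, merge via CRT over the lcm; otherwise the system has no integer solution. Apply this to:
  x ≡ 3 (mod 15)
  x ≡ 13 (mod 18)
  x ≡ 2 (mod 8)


Moduli 15, 18, 8 are not pairwise coprime, so CRT works modulo lcm(m_i) when all pairwise compatibility conditions hold.
Pairwise compatibility: gcd(m_i, m_j) must divide a_i - a_j for every pair.
Merge one congruence at a time:
  Start: x ≡ 3 (mod 15).
  Combine with x ≡ 13 (mod 18): gcd(15, 18) = 3, and 13 - 3 = 10 is NOT divisible by 3.
    ⇒ system is inconsistent (no integer solution).

No solution (the system is inconsistent).


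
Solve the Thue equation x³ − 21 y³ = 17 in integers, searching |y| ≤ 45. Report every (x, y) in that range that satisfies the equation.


The equation is x³ - 21y³ = 17. For fixed y, x³ = 21·y³ + 17, so a solution requires the RHS to be a perfect cube.
Strategy: iterate y from -45 to 45, compute RHS = 21·y³ + 17, and check whether it is a (positive or negative) perfect cube.
Check small values of y:
  y = 0: RHS = 17 is not a perfect cube.
  y = 1: RHS = 38 is not a perfect cube.
  y = -1: RHS = -4 is not a perfect cube.
  y = 2: RHS = 185 is not a perfect cube.
  y = -2: RHS = -151 is not a perfect cube.
  y = 3: RHS = 584 is not a perfect cube.
  y = -3: RHS = -550 is not a perfect cube.
Continuing the search up to |y| = 45 finds no solutions either.
No (x, y) in the scanned range satisfies the equation.

No integer solutions with |y| ≤ 45.


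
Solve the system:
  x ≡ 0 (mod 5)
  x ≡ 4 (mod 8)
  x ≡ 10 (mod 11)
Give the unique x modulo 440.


Moduli 5, 8, 11 are pairwise coprime; by CRT there is a unique solution modulo M = 5 · 8 · 11 = 440.
Solve pairwise, accumulating the modulus:
  Start with x ≡ 0 (mod 5).
  Combine with x ≡ 4 (mod 8): since gcd(5, 8) = 1, we get a unique residue mod 40.
    Write x = 0 + 5·t and substitute into x ≡ 4 (mod 8): 5·t ≡ 4 − 0 = 4 (mod 8).
    The inverse of 5 mod 8 is 5 (since 5·5 = 25 = 3·8 + 1), so t ≡ 5·4 = 20 ≡ 4 (mod 8).
    Then x = 0 + 5·4 = 20, valid modulo lcm(5, 8) = 40: x ≡ 20 (mod 40).
  Combine with x ≡ 10 (mod 11): since gcd(40, 11) = 1, we get a unique residue mod 440.
    Write x = 20 + 40·t and substitute into x ≡ 10 (mod 11): 40·t ≡ 10 − 20 = -10 (mod 11).
    Reduce coefficients mod 11: 7·t ≡ 1 (mod 11).
    The inverse of 7 mod 11 is 8 (since 7·8 = 56 = 5·11 + 1), so t ≡ 8·1 = 8 ≡ 8 (mod 11).
    Then x = 20 + 40·8 = 340, valid modulo lcm(40, 11) = 440: x ≡ 340 (mod 440).
Verify: 340 mod 5 = 0 ✓, 340 mod 8 = 4 ✓, 340 mod 11 = 10 ✓.

x ≡ 340 (mod 440).


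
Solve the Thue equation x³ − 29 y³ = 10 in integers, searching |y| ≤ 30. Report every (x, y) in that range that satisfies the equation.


The equation is x³ - 29y³ = 10. For fixed y, x³ = 29·y³ + 10, so a solution requires the RHS to be a perfect cube.
Strategy: iterate y from -30 to 30, compute RHS = 29·y³ + 10, and check whether it is a (positive or negative) perfect cube.
Check small values of y:
  y = 0: RHS = 10 is not a perfect cube.
  y = 1: RHS = 39 is not a perfect cube.
  y = -1: RHS = -19 is not a perfect cube.
  y = 2: RHS = 242 is not a perfect cube.
  y = -2: RHS = -222 is not a perfect cube.
  y = 3: RHS = 793 is not a perfect cube.
  y = -3: RHS = -773 is not a perfect cube.
Continuing the search up to |y| = 30 finds no solutions either.
No (x, y) in the scanned range satisfies the equation.

No integer solutions with |y| ≤ 30.


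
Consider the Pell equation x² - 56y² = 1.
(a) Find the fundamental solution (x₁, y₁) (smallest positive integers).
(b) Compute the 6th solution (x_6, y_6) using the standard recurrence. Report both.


Step 1: Find the fundamental solution (x₁, y₁) of x² - 56y² = 1.
  Expand √56 as a continued fraction. a₀ = ⌊√56⌋ = 7; iterate m_{k+1} = d_k·a_k − m_k, d_{k+1} = (56 − m_{k+1}²)/d_k, a_{k+1} = ⌊(a₀ + m_{k+1})/d_{k+1}⌋ (starting m₀ = 0, d₀ = 1), with convergents p_k = a_k·p_{k-1} + p_{k-2}, q_k = a_k·q_{k-1} + q_{k-2} (p₋₁ = 1, q₋₁ = 0):
  k = 0: a₀ = 7; p₀/q₀ = 7/1; p₀² − 56·q₀² = 49 − 56 = -7.
  k = 1: m = 7, d = 7, a = ⌊(7 + 7)/7⌋ = 2; p/q = (2·7 + 1)/(2·1 + 0) = 15/2; p² − 56·q² = 225 − 224 = 1.
  The first convergent with p² − 56·q² = 1 gives the fundamental solution (x₁, y₁) = (15, 2).
Step 2: Apply the recurrence (x_{n+1}, y_{n+1}) = (x₁x_n + 56y₁y_n, x₁y_n + y₁x_n) repeatedly.
  From (x_1, y_1) = (15, 2): x_2 = 15·15 + 56·2·2 = 449; y_2 = 15·2 + 2·15 = 60.
  From (x_2, y_2) = (449, 60): x_3 = 15·449 + 56·2·60 = 13455; y_3 = 15·60 + 2·449 = 1798.
  From (x_3, y_3) = (13455, 1798): x_4 = 15·13455 + 56·2·1798 = 403201; y_4 = 15·1798 + 2·13455 = 53880.
  From (x_4, y_4) = (403201, 53880): x_5 = 15·403201 + 56·2·53880 = 12082575; y_5 = 15·53880 + 2·403201 = 1614602.
  From (x_5, y_5) = (12082575, 1614602): x_6 = 15·12082575 + 56·2·1614602 = 362074049; y_6 = 15·1614602 + 2·12082575 = 48384180.
Step 3: Verify x_6² - 56·y_6² = 131097616959254401 - 131097616959254400 = 1 (should be 1). ✓

(x_1, y_1) = (15, 2); (x_6, y_6) = (362074049, 48384180).


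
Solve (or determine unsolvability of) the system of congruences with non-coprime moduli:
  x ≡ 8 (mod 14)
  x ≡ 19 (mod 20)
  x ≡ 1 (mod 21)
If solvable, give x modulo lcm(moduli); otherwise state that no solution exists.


Moduli 14, 20, 21 are not pairwise coprime, so CRT works modulo lcm(m_i) when all pairwise compatibility conditions hold.
Pairwise compatibility: gcd(m_i, m_j) must divide a_i - a_j for every pair.
Merge one congruence at a time:
  Start: x ≡ 8 (mod 14).
  Combine with x ≡ 19 (mod 20): gcd(14, 20) = 2, and 19 - 8 = 11 is NOT divisible by 2.
    ⇒ system is inconsistent (no integer solution).

No solution (the system is inconsistent).


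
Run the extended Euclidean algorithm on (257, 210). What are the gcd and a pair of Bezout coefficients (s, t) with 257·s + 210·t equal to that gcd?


Euclidean algorithm on (257, 210) — divide until remainder is 0:
  257 = 1 · 210 + 47
  210 = 4 · 47 + 22
  47 = 2 · 22 + 3
  22 = 7 · 3 + 1
  3 = 3 · 1 + 0
gcd(257, 210) = 1.
Track Bezout coefficients alongside the remainders: start with r₀ = 257 = a·1 + b·0 (s = 1, t = 0) and r₁ = 210 = a·0 + b·1 (s = 0, t = 1); each new remainder r_{k+1} = r_{k-1} − q_k·r_k inherits s_{k+1} = s_{k-1} − q_k·s_k, t_{k+1} = t_{k-1} − q_k·t_k, so r_k = a·s_k + b·t_k at every step:
  q = 1: r = 47, s = 1 − 1·0 = 1, t = 0 − 1·1 = -1  (check: 257·1 + 210·(-1) = 47)
  q = 4: r = 22, s = 0 − 4·1 = -4, t = 1 − 4·(-1) = 5  (check: 257·(-4) + 210·5 = 22)
  q = 2: r = 3, s = 1 − 2·(-4) = 9, t = -1 − 2·5 = -11  (check: 257·9 + 210·(-11) = 3)
  q = 7: r = 1, s = -4 − 7·9 = -67, t = 5 − 7·(-11) = 82  (check: 257·(-67) + 210·82 = 1)
The row with r = 1 (the gcd) gives the Bezout coefficients s = -67, t = 82.
Result: 257 · (-67) + 210 · (82) = 1.

gcd(257, 210) = 1; s = -67, t = 82 (check: 257·(-67) + 210·82 = 1).
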